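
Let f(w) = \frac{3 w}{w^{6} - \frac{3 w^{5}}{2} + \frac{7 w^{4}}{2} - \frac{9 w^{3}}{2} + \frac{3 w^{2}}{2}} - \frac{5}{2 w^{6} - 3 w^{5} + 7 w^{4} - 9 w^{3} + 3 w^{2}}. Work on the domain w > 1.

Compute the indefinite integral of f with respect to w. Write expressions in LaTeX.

F(w) = - 3 \log{\left(w \right)} + \frac{\log{\left(w - 1 \right)}}{4} + \frac{32 \log{\left(w - \frac{1}{2} \right)}}{13} + \frac{15 \log{\left(w^{2} + 3 \right)}}{104} + \frac{29 \sqrt{3} \operatorname{atan}{\left(\frac{\sqrt{3} w}{3} \right)}}{468} + \frac{5}{3 w} + C

The denominator factors as w^{2} \left(w - 1\right) \left(2 w - 1\right) \left(w^{2} + 3\right); partial fractions split f into directly integrable pieces: \frac{45 w + 29}{156 \left(w^{2} + 3\right)} + \frac{64}{13 \left(2 w - 1\right)} + \frac{1}{4 \left(w - 1\right)} - \frac{3}{w} - \frac{5}{3 w^{2}}.
Check: d/dw[- 3 \log{\left(w \right)} + \frac{\log{\left(w - 1 \right)}}{4} + \frac{32 \log{\left(w - \frac{1}{2} \right)}}{13} + \frac{15 \log{\left(w^{2} + 3 \right)}}{104} + \frac{29 \sqrt{3} \operatorname{atan}{\left(\frac{\sqrt{3} w}{3} \right)}}{468} + \frac{5}{3 w}] = \frac{6 w - 5}{2 w^{6} - 3 w^{5} + 7 w^{4} - 9 w^{3} + 3 w^{2}}, which equals f(w).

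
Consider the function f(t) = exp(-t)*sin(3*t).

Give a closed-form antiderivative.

Differentiate the proposed F(t) back; it has to land on f(t) exactly.
Check: d/dt[-exp(-t)*sin(3*t)/10 - 3*exp(-t)*cos(3*t)/10] = exp(-t)*sin(3*t) = f(t).

An antiderivative is F(t) = -exp(-t)*sin(3*t)/10 - 3*exp(-t)*cos(3*t)/10.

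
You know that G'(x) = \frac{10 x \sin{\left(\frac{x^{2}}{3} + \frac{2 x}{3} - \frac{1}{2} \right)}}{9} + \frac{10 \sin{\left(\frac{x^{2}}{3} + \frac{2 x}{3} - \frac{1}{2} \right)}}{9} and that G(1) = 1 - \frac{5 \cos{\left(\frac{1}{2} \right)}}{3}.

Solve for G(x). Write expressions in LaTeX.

G(x) = \frac{3 - 5 \cos{\left(\frac{x^{2}}{3} + \frac{2 x}{3} - \frac{1}{2} \right)}}{3}

G'(x) matches the chain-rule pattern g'(h)*h' with inner function h(x) = \frac{x^{2}}{3} + \frac{2 x}{3} - \frac{1}{2}; substituting u = h(x) collapses the integral.
A general antiderivative is - \frac{5 \cos{\left(\frac{x^{2}}{3} + \frac{2 x}{3} - \frac{1}{2} \right)}}{3} + C.
The condition gives C = 1 - \frac{5 \cos{\left(\frac{1}{2} \right)}}{3} - (- \frac{5 \cos{\left(\frac{1}{2} \right)}}{3}) = 1.
So G(x) = \frac{3 - 5 \cos{\left(\frac{x^{2}}{3} + \frac{2 x}{3} - \frac{1}{2} \right)}}{3}.
Check: d/dx[\frac{3 - 5 \cos{\left(\frac{x^{2}}{3} + \frac{2 x}{3} - \frac{1}{2} \right)}}{3}] = \frac{10 x \sin{\left(\frac{x^{2}}{3} + \frac{2 x}{3} - \frac{1}{2} \right)}}{9} + \frac{10 \sin{\left(\frac{x^{2}}{3} + \frac{2 x}{3} - \frac{1}{2} \right)}}{9} = G'(x).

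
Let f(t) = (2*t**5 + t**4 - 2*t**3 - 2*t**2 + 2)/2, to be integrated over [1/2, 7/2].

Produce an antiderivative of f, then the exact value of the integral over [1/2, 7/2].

For F(t) to be correct the identity F'(t) - f(t) = 0 must hold.
F(t) = t**6/6 + t**5/10 - t**4/4 - t**3/3 + t is an antiderivative of f.
Check: d/dt[t**6/6 + t**5/10 - t**4/4 - t**3/3 + t] = t**5 + t**4/2 - t**3 - t**2 + 1, which equals f(t).
F(7/2) = 198779/640; F(1/2) = 287/640.
Integral = F(7/2) - F(1/2) = 49623/160.

Antiderivative: F(t) = t**6/6 + t**5/10 - t**4/4 - t**3/3 + t; value = 49623/160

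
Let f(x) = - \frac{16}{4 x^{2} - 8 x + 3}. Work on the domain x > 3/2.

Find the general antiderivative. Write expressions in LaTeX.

The denominator factors as \left(2 x - 3\right) \left(2 x - 1\right); partial fractions split f into directly integrable pieces: \frac{8}{2 x - 1} - \frac{8}{2 x - 3}.
Check: d/dx[4 \left(- \log{\left(x - \frac{3}{2} \right)} + \log{\left(x - \frac{1}{2} \right)}\right)] = - \frac{16}{4 x^{2} - 8 x + 3} = f(x).

F(x) = 4 \left(- \log{\left(x - \frac{3}{2} \right)} + \log{\left(x - \frac{1}{2} \right)}\right) + C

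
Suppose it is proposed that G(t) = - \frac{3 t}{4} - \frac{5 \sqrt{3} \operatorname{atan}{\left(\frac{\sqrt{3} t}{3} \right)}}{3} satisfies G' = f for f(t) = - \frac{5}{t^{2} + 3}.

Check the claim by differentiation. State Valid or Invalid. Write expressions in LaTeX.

d/dt[G] = \frac{- 3 t^{2} - 29}{4 t^{2} + 12}
d/dt[G] - f(t) = - \frac{3}{4} != 0.

Invalid: d/dt[G] - f = - \frac{3}{4}, which is not 0.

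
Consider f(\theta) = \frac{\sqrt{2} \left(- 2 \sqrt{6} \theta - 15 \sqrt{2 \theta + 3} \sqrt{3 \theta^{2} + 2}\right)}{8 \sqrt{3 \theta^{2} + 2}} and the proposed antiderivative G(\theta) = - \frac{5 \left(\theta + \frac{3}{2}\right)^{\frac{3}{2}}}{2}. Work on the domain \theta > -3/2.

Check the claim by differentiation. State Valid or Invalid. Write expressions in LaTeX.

d/d\theta[G] = - \frac{15 \sqrt{2} \sqrt{2 \theta + 3}}{8}
d/d\theta[G] - f(\theta) = \frac{\sqrt{3} \theta}{2 \sqrt{3 \theta^{2} + 2}} != 0.

Invalid: d/d\theta[G] - f = \frac{\sqrt{3} \theta}{2 \sqrt{3 \theta^{2} + 2}}, which is not 0.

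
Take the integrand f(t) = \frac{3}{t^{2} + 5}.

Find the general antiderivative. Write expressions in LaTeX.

F(t) = \frac{3 \sqrt{5} \operatorname{atan}{\left(\frac{\sqrt{5} t}{5} \right)}}{5} + C

Check any antiderivative F(t) by computing F'(t) and comparing it with f(t).
Check: d/dt[\frac{3 \sqrt{5} \operatorname{atan}{\left(\frac{\sqrt{5} t}{5} \right)}}{5}] = \frac{3}{t^{2} + 5} = f(t).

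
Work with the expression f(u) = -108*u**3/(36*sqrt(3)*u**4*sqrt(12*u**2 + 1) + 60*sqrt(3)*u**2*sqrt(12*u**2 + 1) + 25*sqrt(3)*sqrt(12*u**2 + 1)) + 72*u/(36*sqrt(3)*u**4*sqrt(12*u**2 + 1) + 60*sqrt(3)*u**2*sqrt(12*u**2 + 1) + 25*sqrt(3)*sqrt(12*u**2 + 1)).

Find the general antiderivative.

f has the shape v'r + vr' for v = sqrt(4*u**2 + 1/3)/2 and r = 1/(2*u**2 + 5/3) — it is the derivative of the product v*r.
Check: d/du[sqrt(4*u**2 + 1/3)/(2*(2*u**2 + 5/3))] = (-108*u**3 + 72*u)/(36*sqrt(3)*u**4*sqrt(12*u**2 + 1) + 60*sqrt(3)*u**2*sqrt(12*u**2 + 1) + 25*sqrt(3)*sqrt(12*u**2 + 1)), which equals f(u).

F(u) = sqrt(4*u**2 + 1/3)/(2*(2*u**2 + 5/3)) + C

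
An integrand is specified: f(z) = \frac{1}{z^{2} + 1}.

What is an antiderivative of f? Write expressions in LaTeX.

An antiderivative is F(z) = \operatorname{atan}{\left(z \right)}.

Check any antiderivative F(z) by computing F'(z) and comparing it with f(z).
Check: d/dz[\operatorname{atan}{\left(z \right)}] = \frac{1}{z^{2} + 1} = f(z).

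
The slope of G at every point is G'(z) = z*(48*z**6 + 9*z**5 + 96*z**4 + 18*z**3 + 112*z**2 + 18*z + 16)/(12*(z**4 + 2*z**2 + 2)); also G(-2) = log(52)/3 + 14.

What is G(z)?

G(z) = (12*z**4 + 3*z**3 + 4*log(2*z**4 + 4*z**2 + 4))/12

Any candidate G(z) must reproduce the stated G'(z) exactly.
A general antiderivative is z**4 + z**3/4 + log(2*z**4 + 4*z**2 + 4)/3 + C.
The condition gives C = log(52)/3 + 14 - (log(52)/3 + 14) = 0.
So G(z) = (12*z**4 + 3*z**3 + 4*log(2*z**4 + 4*z**2 + 4))/12.
Check: d/dz[(12*z**4 + 3*z**3 + 4*log(2*z**4 + 4*z**2 + 4))/12] = (48*z**7 + 9*z**6 + 96*z**5 + 18*z**4 + 112*z**3 + 18*z**2 + 16*z)/(12*z**4 + 24*z**2 + 24), which equals G'(z).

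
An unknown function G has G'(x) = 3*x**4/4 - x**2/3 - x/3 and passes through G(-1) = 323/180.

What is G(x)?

G(x) = 3*x**5/20 - x**3/9 - x**2/6 + 2

The integrand splits into summands that can be handled one at a time.
A general antiderivative is 3*x**5/20 - x**3/9 - x**2/6 + C.
The condition gives C = 323/180 - (-37/180) = 2.
So G(x) = 3*x**5/20 - x**3/9 - x**2/6 + 2.
Check: d/dx[3*x**5/20 - x**3/9 - x**2/6 + 2] = 3*x**4/4 - x**2/3 - x/3 = G'(x).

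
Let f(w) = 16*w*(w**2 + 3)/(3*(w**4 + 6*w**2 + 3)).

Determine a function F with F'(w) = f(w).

f matches the chain-rule pattern g'(h)*h' with inner function h(w) = w**4/2 + 3*w**2 + 3/2; substituting u = h(w) collapses the integral.
Check: d/dw[4*log(w**4/2 + 3*w**2 + 3/2)/3] = (16*w**3 + 48*w)/(3*w**4 + 18*w**2 + 9), which equals f(w).

An antiderivative is F(w) = 4*log(w**4/2 + 3*w**2 + 3/2)/3.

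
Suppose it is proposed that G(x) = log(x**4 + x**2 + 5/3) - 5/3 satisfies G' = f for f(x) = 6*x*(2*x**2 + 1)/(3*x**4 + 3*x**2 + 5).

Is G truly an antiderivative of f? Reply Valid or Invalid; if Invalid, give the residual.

d/dx[G] = (12*x**3 + 6*x)/(3*x**4 + 3*x**2 + 5)
This equals f(x) exactly, so the claim holds.

Valid: G'(x) = f(x).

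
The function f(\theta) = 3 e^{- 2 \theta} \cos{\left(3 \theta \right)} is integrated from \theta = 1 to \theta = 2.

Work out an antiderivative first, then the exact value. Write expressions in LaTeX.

Antiderivative: F(\theta) = \frac{\left(9 \sin{\left(3 \theta \right)} - 6 \cos{\left(3 \theta \right)}\right) e^{- 2 \theta}}{13}; value = \frac{6 \cos{\left(3 \right)}}{13 e^{2}} - \frac{9 \sin{\left(3 \right)}}{13 e^{2}} - \frac{6 \cos{\left(6 \right)}}{13 e^{4}} + \frac{9 \sin{\left(6 \right)}}{13 e^{4}}

Differentiate the proposed F(\theta) back; it has to land on f(\theta) exactly.
F(\theta) = \frac{\left(9 \sin{\left(3 \theta \right)} - 6 \cos{\left(3 \theta \right)}\right) e^{- 2 \theta}}{13} is an antiderivative of f.
Check: d/d\theta[\frac{\left(9 \sin{\left(3 \theta \right)} - 6 \cos{\left(3 \theta \right)}\right) e^{- 2 \theta}}{13}] = 3 e^{- 2 \theta} \cos{\left(3 \theta \right)} = f(\theta).
F(2) = - \frac{6 \cos{\left(6 \right)}}{13 e^{4}} + \frac{9 \sin{\left(6 \right)}}{13 e^{4}}; F(1) = \frac{9 \sin{\left(3 \right)}}{13 e^{2}} - \frac{6 \cos{\left(3 \right)}}{13 e^{2}}.
Integral = F(2) - F(1) = \frac{6 \cos{\left(3 \right)}}{13 e^{2}} - \frac{9 \sin{\left(3 \right)}}{13 e^{2}} - \frac{6 \cos{\left(6 \right)}}{13 e^{4}} + \frac{9 \sin{\left(6 \right)}}{13 e^{4}}.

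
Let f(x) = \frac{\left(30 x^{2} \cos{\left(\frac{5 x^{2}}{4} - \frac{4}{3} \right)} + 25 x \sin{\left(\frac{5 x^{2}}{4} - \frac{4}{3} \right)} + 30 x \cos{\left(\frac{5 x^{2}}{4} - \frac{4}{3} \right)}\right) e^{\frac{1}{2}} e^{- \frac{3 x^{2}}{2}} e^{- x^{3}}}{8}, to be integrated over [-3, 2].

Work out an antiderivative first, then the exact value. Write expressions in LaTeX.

f has the shape u'v + uv' for u = - \frac{5 \cos{\left(\frac{5 x^{2}}{4} - \frac{4}{3} \right)}}{4} and v = e^{- x^{3} - \frac{3 x^{2}}{2} + \frac{1}{2}} — it is the derivative of the product u*v.
F(x) = - \frac{5 e^{- x^{3} - \frac{3 x^{2}}{2} + \frac{1}{2}} \cos{\left(\frac{5 x^{2}}{4} - \frac{4}{3} \right)}}{4} is an antiderivative of f.
Check: d/dx[- \frac{5 e^{- x^{3} - \frac{3 x^{2}}{2} + \frac{1}{2}} \cos{\left(\frac{5 x^{2}}{4} - \frac{4}{3} \right)}}{4}] = \frac{\left(30 x^{2} \cos{\left(\frac{5 x^{2}}{4} - \frac{4}{3} \right)} + 25 x \sin{\left(\frac{5 x^{2}}{4} - \frac{4}{3} \right)} + 30 x \cos{\left(\frac{5 x^{2}}{4} - \frac{4}{3} \right)}\right) e^{\frac{1}{2}} e^{- \frac{3 x^{2}}{2}} e^{- x^{3}}}{8} = f(x).
F(2) = - \frac{5 \cos{\left(\frac{11}{3} \right)}}{4 e^{\frac{27}{2}}}; F(-3) = - \frac{5 e^{14} \cos{\left(\frac{119}{12} \right)}}{4}.
Integral = F(2) - F(-3) = \frac{5 e^{14} \cos{\left(\frac{119}{12} \right)}}{4} - \frac{5 \cos{\left(\frac{11}{3} \right)}}{4 e^{\frac{27}{2}}}.

Antiderivative: F(x) = - \frac{5 e^{- x^{3} - \frac{3 x^{2}}{2} + \frac{1}{2}} \cos{\left(\frac{5 x^{2}}{4} - \frac{4}{3} \right)}}{4}; value = \frac{5 e^{14} \cos{\left(\frac{119}{12} \right)}}{4} - \frac{5 \cos{\left(\frac{11}{3} \right)}}{4 e^{\frac{27}{2}}}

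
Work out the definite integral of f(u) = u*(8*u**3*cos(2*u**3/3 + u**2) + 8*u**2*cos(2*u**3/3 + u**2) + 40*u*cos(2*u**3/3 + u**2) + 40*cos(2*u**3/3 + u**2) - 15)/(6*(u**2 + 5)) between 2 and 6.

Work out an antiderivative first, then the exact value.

Whatever form F(u) takes, F'(u) = f(u) is non-negotiable.
F(u) = -5*log(u**2 + 5)/4 + 2*sin(2*u**3/3 + u**2)/3 is an antiderivative of f.
Check: d/du[-5*log(u**2 + 5)/4 + 2*sin(2*u**3/3 + u**2)/3] = (8*u**4*cos(2*u**3/3 + u**2) + 8*u**3*cos(2*u**3/3 + u**2) + 40*u**2*cos(2*u**3/3 + u**2) + 40*u*cos(2*u**3/3 + u**2) - 15*u)/(6*u**2 + 30), which equals f(u).
F(6) = -5*log(41)/4 + 2*sin(180)/3; F(2) = -5*log(9)/4 + 2*sin(28/3)/3.
Integral = F(6) - F(2) = -5*log(41)/4 + 2*sin(180)/3 - 2*sin(28/3)/3 + 5*log(9)/4.

Antiderivative: F(u) = -5*log(u**2 + 5)/4 + 2*sin(2*u**3/3 + u**2)/3; value = -5*log(41)/4 + 2*sin(180)/3 - 2*sin(28/3)/3 + 5*log(9)/4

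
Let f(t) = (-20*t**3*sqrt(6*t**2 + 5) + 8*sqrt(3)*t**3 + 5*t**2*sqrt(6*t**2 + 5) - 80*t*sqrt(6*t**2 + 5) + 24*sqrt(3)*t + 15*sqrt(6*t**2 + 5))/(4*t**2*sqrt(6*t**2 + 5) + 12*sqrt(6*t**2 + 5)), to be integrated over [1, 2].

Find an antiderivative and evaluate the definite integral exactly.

Recover f(t) by differentiating a candidate F(t); any mismatch rules it out.
F(t) = -(30*t**2 - 15*t - 4*sqrt(3)*sqrt(6*t**2 + 5) + 30*log(t**2 + 3) + 12)/12 is an antiderivative of f.
Check: d/dt[-(30*t**2 - 15*t - 4*sqrt(3)*sqrt(6*t**2 + 5) + 30*log(t**2 + 3) + 12)/12] = (-20*t**3*sqrt(6*t**2 + 5) + 8*sqrt(3)*t**3 + 5*t**2*sqrt(6*t**2 + 5) - 80*t*sqrt(6*t**2 + 5) + 24*sqrt(3)*t + 15*sqrt(6*t**2 + 5))/(4*t**2*sqrt(6*t**2 + 5) + 12*sqrt(6*t**2 + 5)) = f(t).
F(2) = -17/2 - 5*log(7)/2 + sqrt(87)/3; F(1) = -5*log(4)/2 - 9/4 + sqrt(33)/3.
Integral = F(2) - F(1) = -25/4 - 5*log(7)/2 - sqrt(33)/3 + sqrt(87)/3 + 5*log(4)/2.

Antiderivative: F(t) = -(30*t**2 - 15*t - 4*sqrt(3)*sqrt(6*t**2 + 5) + 30*log(t**2 + 3) + 12)/12; value = -25/4 - 5*log(7)/2 - sqrt(33)/3 + sqrt(87)/3 + 5*log(4)/2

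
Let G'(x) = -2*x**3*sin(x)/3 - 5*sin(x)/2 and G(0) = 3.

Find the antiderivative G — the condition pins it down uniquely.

G(x) = (4*x**3*cos(x) - 12*x**2*sin(x) - 24*x*cos(x) + 24*sin(x) + 15*cos(x) + 3)/6

The integrand splits into summands that can be handled one at a time.
A general antiderivative is 2*x**3*cos(x)/3 - 2*x**2*sin(x) - 4*x*cos(x) + 4*sin(x) + 5*cos(x)/2 + C.
The condition gives C = 3 - (5/2) = 1/2.
So G(x) = (4*x**3*cos(x) - 12*x**2*sin(x) - 24*x*cos(x) + 24*sin(x) + 15*cos(x) + 3)/6.
Check: d/dx[(4*x**3*cos(x) - 12*x**2*sin(x) - 24*x*cos(x) + 24*sin(x) + 15*cos(x) + 3)/6] = -2*x**3*sin(x)/3 - 5*sin(x)/2 = G'(x).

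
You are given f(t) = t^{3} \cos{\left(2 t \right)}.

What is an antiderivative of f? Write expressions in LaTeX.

Any candidate F(t) must reproduce f(t) exactly when differentiated.
Check: d/dt[\frac{t^{3} \sin{\left(2 t \right)}}{2} + \frac{3 t^{2} \cos{\left(2 t \right)}}{4} - \frac{3 t \sin{\left(2 t \right)}}{4} - \frac{3 \cos{\left(2 t \right)}}{8}] = t^{3} \cos{\left(2 t \right)} = f(t).

An antiderivative is F(t) = \frac{t^{3} \sin{\left(2 t \right)}}{2} + \frac{3 t^{2} \cos{\left(2 t \right)}}{4} - \frac{3 t \sin{\left(2 t \right)}}{4} - \frac{3 \cos{\left(2 t \right)}}{8}.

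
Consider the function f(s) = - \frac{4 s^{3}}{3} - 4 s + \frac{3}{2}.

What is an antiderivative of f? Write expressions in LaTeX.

An antiderivative is F(s) = - \frac{s^{4}}{3} - 2 s^{2} + \frac{3 s}{2}.

Integrate term by term and add the pieces.
Check: d/ds[- \frac{s^{4}}{3} - 2 s^{2} + \frac{3 s}{2}] = - \frac{4 s^{3}}{3} - 4 s + \frac{3}{2} = f(s).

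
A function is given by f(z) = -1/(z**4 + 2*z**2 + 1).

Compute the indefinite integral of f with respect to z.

A candidate is checked by its d/dz: the result must match f(z).
Check: d/dz[-z/(2*z**2 + 2) - atan(z)/2] = -1/(z**4 + 2*z**2 + 1) = f(z).

F(z) = -z/(2*z**2 + 2) - atan(z)/2 + C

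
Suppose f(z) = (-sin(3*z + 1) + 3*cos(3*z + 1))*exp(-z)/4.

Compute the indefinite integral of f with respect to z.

F(z) = exp(-z)*sin(3*z + 1)/4 + C

f has the shape u'v + uv' for u = exp(-z)/4 and v = sin(3*z + 1) — it is the derivative of the product u*v.
Check: d/dz[exp(-z)*sin(3*z + 1)/4] = (-sin(3*z + 1) + 3*cos(3*z + 1))*exp(-z)/4 = f(z).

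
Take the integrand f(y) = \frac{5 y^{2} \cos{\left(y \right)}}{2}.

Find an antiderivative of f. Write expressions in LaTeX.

Whatever form F(y) takes, F'(y) = f(y) is non-negotiable.
Check: d/dy[\frac{5 \left(y^{2} \sin{\left(y \right)} + 2 y \cos{\left(y \right)} - 2 \sin{\left(y \right)}\right)}{2}] = \frac{5 y^{2} \cos{\left(y \right)}}{2} = f(y).

An antiderivative is F(y) = \frac{5 \left(y^{2} \sin{\left(y \right)} + 2 y \cos{\left(y \right)} - 2 \sin{\left(y \right)}\right)}{2}.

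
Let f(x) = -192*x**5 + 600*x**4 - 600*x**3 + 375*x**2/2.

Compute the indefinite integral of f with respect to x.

F(x) = -32*x**6 + 120*x**5 - 150*x**4 + 125*x**3/2 + C

f matches the chain-rule pattern g'(h)*h' with inner function h(x) = 2*x**2 - 5*x/2; substituting u = h(x) collapses the integral.
Check: d/dx[-32*x**6 + 120*x**5 - 150*x**4 + 125*x**3/2] = -192*x**5 + 600*x**4 - 600*x**3 + 375*x**2/2 = f(x).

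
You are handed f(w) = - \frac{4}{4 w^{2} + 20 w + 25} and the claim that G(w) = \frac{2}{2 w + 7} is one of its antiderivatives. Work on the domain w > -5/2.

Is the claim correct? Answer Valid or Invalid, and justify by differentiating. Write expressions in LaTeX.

Invalid: d/dw[G] - f = \frac{32 w + 96}{16 w^{4} + 192 w^{3} + 856 w^{2} + 1680 w + 1225}, which is not 0.

d/dw[G] = - \frac{4}{4 w^{2} + 28 w + 49}
d/dw[G] - f(w) = \frac{32 w + 96}{16 w^{4} + 192 w^{3} + 856 w^{2} + 1680 w + 1225} != 0.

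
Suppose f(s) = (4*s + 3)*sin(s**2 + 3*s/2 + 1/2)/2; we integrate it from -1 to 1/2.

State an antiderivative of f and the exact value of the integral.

Antiderivative: F(s) = -cos(s**2 + 3*s/2 + 1/2); value = 1 - cos(3/2)

f matches the chain-rule pattern g'(h)*h' with inner function h(s) = s**2 + 3*s/2 + 1/2; substituting u = h(s) collapses the integral.
F(s) = -cos(s**2 + 3*s/2 + 1/2) is an antiderivative of f.
Check: d/ds[-cos(s**2 + 3*s/2 + 1/2)] = 2*s*sin(s**2 + 3*s/2 + 1/2) + 3*sin(s**2 + 3*s/2 + 1/2)/2, which equals f(s).
F(1/2) = -cos(3/2); F(-1) = -1.
Integral = F(1/2) - F(-1) = 1 - cos(3/2).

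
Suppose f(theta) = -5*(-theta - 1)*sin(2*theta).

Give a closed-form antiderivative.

An antiderivative is F(theta) = -5*(2*theta*cos(2*theta) - sin(2*theta) + 2*cos(2*theta))/4.

Any candidate F(theta) must reproduce f(theta) exactly when differentiated.
Check: d/dtheta[-5*(2*theta*cos(2*theta) - sin(2*theta) + 2*cos(2*theta))/4] = 5*theta*sin(2*theta) + 5*sin(2*theta), which equals f(theta).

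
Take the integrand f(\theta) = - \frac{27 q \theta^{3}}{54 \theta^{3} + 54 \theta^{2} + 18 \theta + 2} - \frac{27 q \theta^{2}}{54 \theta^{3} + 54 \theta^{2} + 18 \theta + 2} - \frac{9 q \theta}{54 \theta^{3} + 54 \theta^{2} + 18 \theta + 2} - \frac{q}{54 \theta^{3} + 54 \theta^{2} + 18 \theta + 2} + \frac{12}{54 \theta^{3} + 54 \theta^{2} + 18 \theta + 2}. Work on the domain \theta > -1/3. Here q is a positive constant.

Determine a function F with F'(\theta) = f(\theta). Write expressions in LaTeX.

An antiderivative is F(\theta) = \frac{- 9 q \theta^{3} - 6 q \theta^{2} - q \theta - 2}{18 \theta^{2} + 12 \theta + 2}.

The integrand splits into summands that can be handled one at a time.
Check: d/d\theta[\frac{- 9 q \theta^{3} - 6 q \theta^{2} - q \theta - 2}{18 \theta^{2} + 12 \theta + 2}] = \frac{- 27 q \theta^{3} - 27 q \theta^{2} - 9 q \theta - q + 12}{54 \theta^{3} + 54 \theta^{2} + 18 \theta + 2}, which equals f(\theta).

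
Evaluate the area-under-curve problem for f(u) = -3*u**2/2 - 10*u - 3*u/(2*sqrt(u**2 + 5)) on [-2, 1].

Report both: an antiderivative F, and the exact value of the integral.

The integrand splits into summands that can be handled one at a time.
F(u) = -u**3/2 - 5*u**2 - 3*sqrt(u**2 + 5)/2 is an antiderivative of f.
Check: d/du[-u**3/2 - 5*u**2 - 3*sqrt(u**2 + 5)/2] = (-3*u**2*sqrt(u**2 + 5) - 20*u*sqrt(u**2 + 5) - 3*u)/(2*sqrt(u**2 + 5)), which equals f(u).
F(1) = -11/2 - 3*sqrt(6)/2; F(-2) = -41/2.
Integral = F(1) - F(-2) = 15 - 3*sqrt(6)/2.

Antiderivative: F(u) = -u**3/2 - 5*u**2 - 3*sqrt(u**2 + 5)/2; value = 15 - 3*sqrt(6)/2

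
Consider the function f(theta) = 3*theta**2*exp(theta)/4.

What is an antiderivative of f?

An antiderivative is F(theta) = 3*(theta**2 - 2*theta + 2)*exp(theta)/4.

Recognize the product-rule pattern: f = u'v + uv' with u = 3*theta**2/4 - 3*theta/2 + 3/2, v = exp(theta), so integration by parts undoes it.
Check: d/dtheta[3*(theta**2 - 2*theta + 2)*exp(theta)/4] = 3*theta**2*exp(theta)/4 = f(theta).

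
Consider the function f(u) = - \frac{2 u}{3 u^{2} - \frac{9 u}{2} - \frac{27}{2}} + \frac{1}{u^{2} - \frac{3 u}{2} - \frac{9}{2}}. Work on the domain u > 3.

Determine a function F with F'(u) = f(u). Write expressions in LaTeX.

An antiderivative is F(u) = - \frac{2 \left(\log{\left(u - 3 \right)} + 2 \log{\left(u + \frac{3}{2} \right)}\right)}{9}.

Factor the denominator (3 \left(u - 3\right) \left(2 u + 3\right)) and decompose: f = - \frac{8}{9 \left(2 u + 3\right)} - \frac{2}{9 \left(u - 3\right)}; each piece integrates to a log, atan, or power term.
Check: d/du[- \frac{2 \left(\log{\left(u - 3 \right)} + 2 \log{\left(u + \frac{3}{2} \right)}\right)}{9}] = \frac{6 - 4 u}{6 u^{2} - 9 u - 27}, which equals f(u).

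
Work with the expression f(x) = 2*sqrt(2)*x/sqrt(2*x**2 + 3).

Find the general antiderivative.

The substitution u = 4*x**2 + 6 works: f is exactly (dF/du)*(du/dx) for that inner function.
Check: d/dx[sqrt(2)*sqrt(2*x**2 + 3)] = 2*sqrt(2)*x/sqrt(2*x**2 + 3) = f(x).

F(x) = sqrt(2)*sqrt(2*x**2 + 3) + C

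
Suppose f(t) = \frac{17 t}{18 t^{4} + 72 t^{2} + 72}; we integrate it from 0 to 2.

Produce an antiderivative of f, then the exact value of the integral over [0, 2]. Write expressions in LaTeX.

f has the shape u'v + uv' for u = \frac{2}{3 \left(2 t^{2} + 4\right)} and v = \frac{t^{2}}{3} - \frac{3}{4} — it is the derivative of the product u*v.
F(t) = \frac{2 \left(\frac{t^{2}}{3} - \frac{3}{4}\right)}{3 \left(2 t^{2} + 4\right)} is an antiderivative of f.
Check: d/dt[\frac{2 \left(\frac{t^{2}}{3} - \frac{3}{4}\right)}{3 \left(2 t^{2} + 4\right)}] = \frac{17 t}{18 t^{4} + 72 t^{2} + 72} = f(t).
F(2) = \frac{7}{216}; F(0) = - \frac{1}{8}.
Integral = F(2) - F(0) = \frac{17}{108}.

Antiderivative: F(t) = \frac{2 \left(\frac{t^{2}}{3} - \frac{3}{4}\right)}{3 \left(2 t^{2} + 4\right)}; value = \frac{17}{108}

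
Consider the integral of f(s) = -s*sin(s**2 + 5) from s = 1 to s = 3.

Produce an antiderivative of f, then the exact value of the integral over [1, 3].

f matches the chain-rule pattern g'(h)*h' with inner function h(s) = s**2 + 5; substituting u = h(s) collapses the integral.
F(s) = cos(s**2 + 5)/2 is an antiderivative of f.
Check: d/ds[cos(s**2 + 5)/2] = -s*sin(s**2 + 5) = f(s).
F(3) = cos(14)/2; F(1) = cos(6)/2.
Integral = F(3) - F(1) = -cos(6)/2 + cos(14)/2.

Antiderivative: F(s) = cos(s**2 + 5)/2; value = -cos(6)/2 + cos(14)/2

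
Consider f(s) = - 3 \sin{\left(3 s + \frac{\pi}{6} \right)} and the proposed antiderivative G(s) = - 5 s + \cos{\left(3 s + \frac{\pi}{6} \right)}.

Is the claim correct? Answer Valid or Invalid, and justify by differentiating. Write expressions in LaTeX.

d/ds[G] = - 3 \sin{\left(3 s + \frac{\pi}{6} \right)} - 5
d/ds[G] - f(s) = -5 != 0.

Invalid: d/ds[G] - f = -5, which is not 0.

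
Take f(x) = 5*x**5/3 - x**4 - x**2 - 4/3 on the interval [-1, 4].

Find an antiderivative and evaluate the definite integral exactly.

Integrate term by term and add the pieces.
F(x) = x*(25*x**5 - 18*x**4 - 30*x**2 - 120)/90 is an antiderivative of f.
Check: d/dx[x*(25*x**5 - 18*x**4 - 30*x**2 - 120)/90] = 5*x**5/3 - x**4 - x**2 - 4/3 = f(x).
F(4) = 40784/45; F(-1) = 193/90.
Integral = F(4) - F(-1) = 5425/6.

Antiderivative: F(x) = x*(25*x**5 - 18*x**4 - 30*x**2 - 120)/90; value = 5425/6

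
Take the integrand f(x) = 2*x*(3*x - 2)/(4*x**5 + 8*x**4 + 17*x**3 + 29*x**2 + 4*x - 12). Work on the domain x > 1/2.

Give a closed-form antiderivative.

An antiderivative is F(x) = (-25*log(x - 1/2) - 1700*log(x + 1) + 1989*log(x + 3/2) - 132*log(x**2 + 4) + 648*atan(x/2))/2550.

Factor the denominator ((x + 1)*(2*x - 1)*(2*x + 3)*(x**2 + 4)) and decompose: f = -4*(11*x - 54)/(425*(x**2 + 4)) + 39/(25*(2*x + 3)) - 1/(51*(2*x - 1)) - 2/(3*(x + 1)); each piece integrates to a log, atan, or power term.
Check: d/dx[(-25*log(x - 1/2) - 1700*log(x + 1) + 1989*log(x + 3/2) - 132*log(x**2 + 4) + 648*atan(x/2))/2550] = (6*x**2 - 4*x)/(4*x**5 + 8*x**4 + 17*x**3 + 29*x**2 + 4*x - 12), which equals f(x).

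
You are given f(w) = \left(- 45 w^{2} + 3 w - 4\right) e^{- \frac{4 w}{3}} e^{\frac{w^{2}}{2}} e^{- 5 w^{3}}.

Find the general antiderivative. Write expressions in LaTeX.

F(w) = 3 e^{- \frac{4 w}{3}} e^{\frac{w^{2}}{2}} e^{- 5 w^{3}} + C

Recognize the product-rule pattern: f = u'v + uv' with u = 3 e^{1 - 5 w^{3}}, v = e^{\frac{w^{2}}{2} - \frac{4 w}{3} - 1}, so integration by parts undoes it.
Check: d/dw[3 e^{- \frac{4 w}{3}} e^{\frac{w^{2}}{2}} e^{- 5 w^{3}}] = \left(- 45 w^{2} e^{\frac{w^{2}}{2}} + 3 w e^{\frac{w^{2}}{2}} - 4 e^{\frac{w^{2}}{2}}\right) e^{- \frac{4 w}{3}} e^{- 5 w^{3}}, which equals f(w).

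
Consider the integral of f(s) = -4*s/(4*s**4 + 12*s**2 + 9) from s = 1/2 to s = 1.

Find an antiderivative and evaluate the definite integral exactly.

The substitution u = 2*s**2 + 3 works: f is exactly (dF/du)*(du/ds) for that inner function.
F(s) = 1/(2*s**2 + 3) is an antiderivative of f.
Check: d/ds[1/(2*s**2 + 3)] = -4*s/(4*s**4 + 12*s**2 + 9) = f(s).
F(1) = 1/5; F(1/2) = 2/7.
Integral = F(1) - F(1/2) = -3/35.

Antiderivative: F(s) = 1/(2*s**2 + 3); value = -3/35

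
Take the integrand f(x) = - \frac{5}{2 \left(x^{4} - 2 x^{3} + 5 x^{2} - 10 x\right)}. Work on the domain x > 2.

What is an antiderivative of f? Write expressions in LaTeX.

An antiderivative is F(x) = \frac{\log{\left(x \right)}}{4} - \frac{5 \log{\left(x - 2 \right)}}{36} - \frac{\log{\left(x^{2} + 5 \right)}}{18} + \frac{\sqrt{5} \operatorname{atan}{\left(\frac{\sqrt{5} x}{5} \right)}}{18}.

The denominator factors as 2 x \left(x - 2\right) \left(x^{2} + 5\right); partial fractions split f into directly integrable pieces: - \frac{2 x - 5}{18 \left(x^{2} + 5\right)} - \frac{5}{36 \left(x - 2\right)} + \frac{1}{4 x}.
Check: d/dx[\frac{\log{\left(x \right)}}{4} - \frac{5 \log{\left(x - 2 \right)}}{36} - \frac{\log{\left(x^{2} + 5 \right)}}{18} + \frac{\sqrt{5} \operatorname{atan}{\left(\frac{\sqrt{5} x}{5} \right)}}{18}] = - \frac{5}{2 x^{4} - 4 x^{3} + 10 x^{2} - 20 x}, which equals f(x).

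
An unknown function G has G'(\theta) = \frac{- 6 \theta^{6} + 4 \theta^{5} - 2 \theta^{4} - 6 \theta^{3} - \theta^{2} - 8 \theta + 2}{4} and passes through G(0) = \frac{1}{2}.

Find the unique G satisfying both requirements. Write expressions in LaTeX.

Any candidate G(\theta) must reproduce the stated G'(\theta) exactly.
A general antiderivative is - \frac{3 \theta^{7}}{14} + \frac{\theta^{6}}{6} - \frac{\theta^{5}}{10} - \frac{3 \theta^{4}}{8} - \frac{\theta^{3}}{12} - \theta^{2} + \frac{\theta}{2} + C.
The condition gives C = \frac{1}{2} - (0) = \frac{1}{2}.
So G(\theta) = - \frac{3 \theta^{7}}{14} + \frac{\theta^{6}}{6} - \frac{\theta^{5}}{10} - \frac{3 \theta^{4}}{8} - \frac{\theta^{3}}{12} - \theta^{2} + \frac{\theta}{2} + \frac{1}{2}.
Check: d/d\theta[- \frac{3 \theta^{7}}{14} + \frac{\theta^{6}}{6} - \frac{\theta^{5}}{10} - \frac{3 \theta^{4}}{8} - \frac{\theta^{3}}{12} - \theta^{2} + \frac{\theta}{2} + \frac{1}{2}] = - \frac{3 \theta^{6}}{2} + \theta^{5} - \frac{\theta^{4}}{2} - \frac{3 \theta^{3}}{2} - \frac{\theta^{2}}{4} - 2 \theta + \frac{1}{2}, which equals G'(\theta).

G(\theta) = - \frac{3 \theta^{7}}{14} + \frac{\theta^{6}}{6} - \frac{\theta^{5}}{10} - \frac{3 \theta^{4}}{8} - \frac{\theta^{3}}{12} - \theta^{2} + \frac{\theta}{2} + \frac{1}{2}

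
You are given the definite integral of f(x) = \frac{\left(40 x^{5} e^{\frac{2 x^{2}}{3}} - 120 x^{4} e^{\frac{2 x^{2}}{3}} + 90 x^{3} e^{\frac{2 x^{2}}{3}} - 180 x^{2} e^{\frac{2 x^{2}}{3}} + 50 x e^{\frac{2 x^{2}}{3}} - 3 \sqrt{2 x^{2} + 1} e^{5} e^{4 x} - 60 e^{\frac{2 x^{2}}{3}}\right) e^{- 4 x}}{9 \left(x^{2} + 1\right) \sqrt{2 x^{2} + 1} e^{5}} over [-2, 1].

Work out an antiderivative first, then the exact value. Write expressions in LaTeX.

Since d/dx undoes antidifferentiation here, F'(x) = f(x) is required of F(x).
F(x) = \frac{5 \sqrt{2 x^{2} + 1} e^{\frac{2 x^{2}}{3} - 4 x - 5} - \operatorname{atan}{\left(x \right)}}{3} is an antiderivative of f.
Check: d/dx[\frac{5 \sqrt{2 x^{2} + 1} e^{\frac{2 x^{2}}{3} - 4 x - 5} - \operatorname{atan}{\left(x \right)}}{3}] = \frac{40 x^{5} - 120 x^{4} + 90 x^{3} - 180 x^{2} + 50 x - 3 \sqrt{2 x^{2} + 1} e^{5} e^{4 x} e^{- \frac{2 x^{2}}{3}} - 60}{9 x^{2} \sqrt{2 x^{2} + 1} e^{5} e^{4 x} e^{- \frac{2 x^{2}}{3}} + 9 \sqrt{2 x^{2} + 1} e^{5} e^{4 x} e^{- \frac{2 x^{2}}{3}}}, which equals f(x).
F(1) = - \frac{\pi}{12} + \frac{5 \sqrt{3}}{3 e^{\frac{25}{3}}}; F(-2) = \frac{\operatorname{atan}{\left(2 \right)}}{3} + 5 e^{\frac{17}{3}}.
Integral = F(1) - F(-2) = - 5 e^{\frac{17}{3}} - \frac{\operatorname{atan}{\left(2 \right)}}{3} - \frac{\pi}{12} + \frac{5 \sqrt{3}}{3 e^{\frac{25}{3}}}.

Antiderivative: F(x) = \frac{5 \sqrt{2 x^{2} + 1} e^{\frac{2 x^{2}}{3} - 4 x - 5} - \operatorname{atan}{\left(x \right)}}{3}; value = - 5 e^{\frac{17}{3}} - \frac{\operatorname{atan}{\left(2 \right)}}{3} - \frac{\pi}{12} + \frac{5 \sqrt{3}}{3 e^{\frac{25}{3}}}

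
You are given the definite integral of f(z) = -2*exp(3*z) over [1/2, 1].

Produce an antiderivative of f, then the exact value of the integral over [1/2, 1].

Whatever form F(z) takes, F'(z) = f(z) is non-negotiable.
F(z) = -2*exp(3*z)/3 is an antiderivative of f.
Check: d/dz[-2*exp(3*z)/3] = -2*exp(3*z) = f(z).
F(1) = -2*exp(3)/3; F(1/2) = -2*exp(3/2)/3.
Integral = F(1) - F(1/2) = -2*exp(3)/3 + 2*exp(3/2)/3.

Antiderivative: F(z) = -2*exp(3*z)/3; value = -2*exp(3)/3 + 2*exp(3/2)/3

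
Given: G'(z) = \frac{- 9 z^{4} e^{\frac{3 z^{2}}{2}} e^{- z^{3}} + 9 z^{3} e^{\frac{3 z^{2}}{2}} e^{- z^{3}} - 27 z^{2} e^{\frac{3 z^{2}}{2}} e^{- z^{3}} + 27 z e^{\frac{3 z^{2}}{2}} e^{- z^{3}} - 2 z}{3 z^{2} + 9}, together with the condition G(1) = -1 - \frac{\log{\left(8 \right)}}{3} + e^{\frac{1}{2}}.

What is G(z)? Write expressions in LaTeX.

Since d/dz undoes antidifferentiation here, G(z) must give back the stated G'(z).
A general antiderivative is e^{- z^{3} + \frac{3 z^{2}}{2}} - \frac{\log{\left(2 z^{2} + 6 \right)}}{3} + C.
The condition gives C = -1 - \frac{\log{\left(8 \right)}}{3} + e^{\frac{1}{2}} - (- \frac{\log{\left(8 \right)}}{3} + e^{\frac{1}{2}}) = -1.
So G(z) = \frac{3 e^{- z^{3} + \frac{3 z^{2}}{2}} - \log{\left(2 z^{2} + 6 \right)} - 3}{3}.
Check: d/dz[\frac{3 e^{- z^{3} + \frac{3 z^{2}}{2}} - \log{\left(2 z^{2} + 6 \right)} - 3}{3}] = \frac{- 9 z^{4} e^{\frac{3 z^{2}}{2}} e^{- z^{3}} + 9 z^{3} e^{\frac{3 z^{2}}{2}} e^{- z^{3}} - 27 z^{2} e^{\frac{3 z^{2}}{2}} e^{- z^{3}} + 27 z e^{\frac{3 z^{2}}{2}} e^{- z^{3}} - 2 z}{3 z^{2} + 9} = G'(z).

G(z) = \frac{3 e^{- z^{3} + \frac{3 z^{2}}{2}} - \log{\left(2 z^{2} + 6 \right)} - 3}{3}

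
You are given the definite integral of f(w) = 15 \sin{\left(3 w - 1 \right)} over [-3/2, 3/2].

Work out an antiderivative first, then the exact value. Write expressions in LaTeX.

Antiderivative: F(w) = - 5 \cos{\left(3 w - 1 \right)}; value = 5 \cos{\left(\frac{11}{2} \right)} - 5 \cos{\left(\frac{7}{2} \right)}

Differentiate the proposed F(w) back; it has to land on f(w) exactly.
F(w) = - 5 \cos{\left(3 w - 1 \right)} is an antiderivative of f.
Check: d/dw[- 5 \cos{\left(3 w - 1 \right)}] = 15 \sin{\left(3 w - 1 \right)} = f(w).
F(3/2) = - 5 \cos{\left(\frac{7}{2} \right)}; F(-3/2) = - 5 \cos{\left(\frac{11}{2} \right)}.
Integral = F(3/2) - F(-3/2) = 5 \cos{\left(\frac{11}{2} \right)} - 5 \cos{\left(\frac{7}{2} \right)}.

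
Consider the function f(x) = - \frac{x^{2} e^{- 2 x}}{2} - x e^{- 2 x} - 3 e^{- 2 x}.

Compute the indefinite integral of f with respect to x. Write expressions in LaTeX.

F(x) = \frac{\left(2 x^{2} + 6 x + 15\right) e^{- 2 x}}{8} + C

Recognize the product-rule pattern: f = u'v + uv' with u = \frac{x^{2}}{4} + \frac{3 x}{4} + \frac{15}{8}, v = e^{- 2 x}, so integration by parts undoes it.
Check: d/dx[\frac{\left(2 x^{2} + 6 x + 15\right) e^{- 2 x}}{8}] = \frac{\left(- x^{2} - 2 x - 6\right) e^{- 2 x}}{2}, which equals f(x).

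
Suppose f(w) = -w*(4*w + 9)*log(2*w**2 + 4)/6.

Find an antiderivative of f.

Check any antiderivative F(w) by computing F'(w) and comparing it with f(w).
Check: d/dw[-2*w**3*log(2*w**2 + 4)/9 + 4*w**3/27 - 3*w**2*log(2*w**2 + 4)/4 + 3*w**2/4 - 8*w/9 - 3*log(w**2 + 2)/2 + 8*sqrt(2)*atan(sqrt(2)*w/2)/9] = -2*w**2*log(w**2 + 2)/3 - 2*w**2*log(2)/3 - 3*w*log(w**2 + 2)/2 - 3*w*log(2)/2, which equals f(w).

An antiderivative is F(w) = -2*w**3*log(2*w**2 + 4)/9 + 4*w**3/27 - 3*w**2*log(2*w**2 + 4)/4 + 3*w**2/4 - 8*w/9 - 3*log(w**2 + 2)/2 + 8*sqrt(2)*atan(sqrt(2)*w/2)/9.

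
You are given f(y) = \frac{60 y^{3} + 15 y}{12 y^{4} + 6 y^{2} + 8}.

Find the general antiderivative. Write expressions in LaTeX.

f matches the chain-rule pattern g'(h)*h' with inner function h(y) = 2 y^{4} + y^{2} + \frac{4}{3}; substituting u = h(y) collapses the integral.
Check: d/dy[\frac{5 \log{\left(2 y^{4} + y^{2} + \frac{4}{3} \right)}}{4}] = \frac{60 y^{3} + 15 y}{12 y^{4} + 6 y^{2} + 8} = f(y).

F(y) = \frac{5 \log{\left(2 y^{4} + y^{2} + \frac{4}{3} \right)}}{4} + C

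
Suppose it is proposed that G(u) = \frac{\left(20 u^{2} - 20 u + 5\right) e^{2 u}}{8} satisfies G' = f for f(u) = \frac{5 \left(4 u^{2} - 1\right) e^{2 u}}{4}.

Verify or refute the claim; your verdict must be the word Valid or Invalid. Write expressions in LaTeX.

d/du[G] = 5 u^{2} e^{2 u} - \frac{5 e^{2 u}}{4}
This equals f(u) exactly, so the claim holds.

Valid - the claim checks out under differentiation.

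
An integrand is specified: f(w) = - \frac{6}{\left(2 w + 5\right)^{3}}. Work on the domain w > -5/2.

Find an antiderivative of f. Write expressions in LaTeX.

A candidate is checked by its d/dw: the result must match f(w).
Check: d/dw[\frac{3}{2 \left(2 w + 5\right)^{2}}] = - \frac{6}{8 w^{3} + 60 w^{2} + 150 w + 125}, which equals f(w).

An antiderivative is F(w) = \frac{3}{2 \left(2 w + 5\right)^{2}}.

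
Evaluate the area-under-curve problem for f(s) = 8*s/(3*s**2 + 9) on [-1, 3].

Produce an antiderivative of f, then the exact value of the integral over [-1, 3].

Antiderivative: F(s) = 4*log(s**2/2 + 3/2)/3; value = -4*log(2)/3 + 4*log(6)/3

The substitution u = s**2/2 + 3/2 works: f is exactly (dF/du)*(du/ds) for that inner function.
F(s) = 4*log(s**2/2 + 3/2)/3 is an antiderivative of f.
Check: d/ds[4*log(s**2/2 + 3/2)/3] = 8*s/(3*s**2 + 9) = f(s).
F(3) = 4*log(6)/3; F(-1) = 4*log(2)/3.
Integral = F(3) - F(-1) = -4*log(2)/3 + 4*log(6)/3.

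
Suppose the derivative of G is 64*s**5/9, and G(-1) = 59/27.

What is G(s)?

Any candidate G(s) must reproduce the stated G'(s) exactly.
A general antiderivative is 32*s**6/27 + C.
The condition gives C = 59/27 - (32/27) = 1.
So G(s) = 32*s**6/27 + 1.
Check: d/ds[32*s**6/27 + 1] = 64*s**5/9 = G'(s).

G(s) = 32*s**6/27 + 1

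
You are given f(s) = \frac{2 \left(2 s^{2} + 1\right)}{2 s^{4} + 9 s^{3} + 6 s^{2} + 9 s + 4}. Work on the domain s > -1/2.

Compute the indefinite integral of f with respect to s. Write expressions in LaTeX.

F(s) = \frac{12 \log{\left(s + \frac{1}{2} \right)}}{35} - \frac{66 \log{\left(s + 4 \right)}}{119} + \frac{9 \log{\left(s^{2} + 1 \right)}}{85} - \frac{4 \operatorname{atan}{\left(s \right)}}{85} + C

The denominator factors as \left(s + 4\right) \left(2 s + 1\right) \left(s^{2} + 1\right); partial fractions split f into directly integrable pieces: \frac{2 \left(9 s - 2\right)}{85 \left(s^{2} + 1\right)} + \frac{24}{35 \left(2 s + 1\right)} - \frac{66}{119 \left(s + 4\right)}.
Check: d/ds[\frac{12 \log{\left(s + \frac{1}{2} \right)}}{35} - \frac{66 \log{\left(s + 4 \right)}}{119} + \frac{9 \log{\left(s^{2} + 1 \right)}}{85} - \frac{4 \operatorname{atan}{\left(s \right)}}{85}] = \frac{4 s^{2} + 2}{2 s^{4} + 9 s^{3} + 6 s^{2} + 9 s + 4}, which equals f(s).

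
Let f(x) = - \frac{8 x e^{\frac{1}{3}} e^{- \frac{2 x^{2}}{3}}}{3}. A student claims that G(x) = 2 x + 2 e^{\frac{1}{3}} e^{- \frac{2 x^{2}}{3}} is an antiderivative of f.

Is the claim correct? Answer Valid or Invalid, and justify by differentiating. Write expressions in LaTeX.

Invalid: d/dx[G] - f = 2, which is not 0.

d/dx[G] = \frac{\left(- 8 x e^{\frac{1}{3}} + 6 e^{\frac{2 x^{2}}{3}}\right) e^{- \frac{2 x^{2}}{3}}}{3}
d/dx[G] - f(x) = 2 != 0.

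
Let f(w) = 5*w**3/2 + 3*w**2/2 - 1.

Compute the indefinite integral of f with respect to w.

F(w) = w*(5*w**3 + 4*w**2 - 8)/8 + C

The integrand splits into summands that can be handled one at a time.
Check: d/dw[w*(5*w**3 + 4*w**2 - 8)/8] = 5*w**3/2 + 3*w**2/2 - 1 = f(w).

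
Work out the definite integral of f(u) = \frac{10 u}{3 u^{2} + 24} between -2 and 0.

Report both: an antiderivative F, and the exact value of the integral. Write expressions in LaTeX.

Antiderivative: F(u) = \frac{5 \log{\left(\frac{u^{2}}{2} + 4 \right)}}{3}; value = - \frac{5 \log{\left(6 \right)}}{3} + \frac{5 \log{\left(4 \right)}}{3}

The substitution w = \frac{u^{2}}{2} + 4 works: f is exactly (dF/dw)*(dw/du) for that inner function.
F(u) = \frac{5 \log{\left(\frac{u^{2}}{2} + 4 \right)}}{3} is an antiderivative of f.
Check: d/du[\frac{5 \log{\left(\frac{u^{2}}{2} + 4 \right)}}{3}] = \frac{10 u}{3 u^{2} + 24} = f(u).
F(0) = \frac{5 \log{\left(4 \right)}}{3}; F(-2) = \frac{5 \log{\left(6 \right)}}{3}.
Integral = F(0) - F(-2) = - \frac{5 \log{\left(6 \right)}}{3} + \frac{5 \log{\left(4 \right)}}{3}.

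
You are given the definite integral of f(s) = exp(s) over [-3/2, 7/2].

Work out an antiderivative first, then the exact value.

Antiderivative: F(s) = exp(s); value = -exp(-3/2) + exp(7/2)

For F(s) to be correct the identity F'(s) - f(s) = 0 must hold.
F(s) = exp(s) is an antiderivative of f.
Check: d/ds[exp(s)] = exp(s) = f(s).
F(7/2) = exp(7/2); F(-3/2) = exp(-3/2).
Integral = F(7/2) - F(-3/2) = -exp(-3/2) + exp(7/2).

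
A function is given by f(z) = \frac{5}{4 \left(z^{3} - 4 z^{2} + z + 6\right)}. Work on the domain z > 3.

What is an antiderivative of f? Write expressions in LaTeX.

Factor the denominator (4 \left(z - 3\right) \left(z - 2\right) \left(z + 1\right)) and decompose: f = \frac{5}{48 \left(z + 1\right)} - \frac{5}{12 \left(z - 2\right)} + \frac{5}{16 \left(z - 3\right)}; each piece integrates to a log, atan, or power term.
Check: d/dz[\frac{5 \log{\left(z - 3 \right)}}{16} - \frac{5 \log{\left(z - 2 \right)}}{12} + \frac{5 \log{\left(z + 1 \right)}}{48}] = \frac{5}{4 z^{3} - 16 z^{2} + 4 z + 24}, which equals f(z).

An antiderivative is F(z) = \frac{5 \log{\left(z - 3 \right)}}{16} - \frac{5 \log{\left(z - 2 \right)}}{12} + \frac{5 \log{\left(z + 1 \right)}}{48}.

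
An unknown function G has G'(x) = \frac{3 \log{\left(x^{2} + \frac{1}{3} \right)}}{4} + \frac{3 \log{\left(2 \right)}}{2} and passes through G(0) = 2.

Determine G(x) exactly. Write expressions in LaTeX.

Since d/dx undoes antidifferentiation here, G(x) must give back the stated G'(x).
A general antiderivative is \frac{3 x \log{\left(4 x^{2} + \frac{4}{3} \right)}}{4} - \frac{3 x}{2} + \frac{\sqrt{3} \operatorname{atan}{\left(\sqrt{3} x \right)}}{2} + C.
The condition gives C = 2 - (0) = 2.
So G(x) = \frac{3 x \log{\left(4 x^{2} + \frac{4}{3} \right)}}{4} - \frac{3 x}{2} + \frac{\sqrt{3} \operatorname{atan}{\left(\sqrt{3} x \right)}}{2} + 2.
Check: d/dx[\frac{3 x \log{\left(4 x^{2} + \frac{4}{3} \right)}}{4} - \frac{3 x}{2} + \frac{\sqrt{3} \operatorname{atan}{\left(\sqrt{3} x \right)}}{2} + 2] = \frac{3 \log{\left(x^{2} + \frac{1}{3} \right)}}{4} + \frac{3 \log{\left(2 \right)}}{2} = G'(x).

G(x) = \frac{3 x \log{\left(4 x^{2} + \frac{4}{3} \right)}}{4} - \frac{3 x}{2} + \frac{\sqrt{3} \operatorname{atan}{\left(\sqrt{3} x \right)}}{2} + 2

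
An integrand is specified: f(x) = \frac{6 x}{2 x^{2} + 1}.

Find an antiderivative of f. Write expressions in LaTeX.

An antiderivative is F(x) = \frac{3 \log{\left(2 x^{2} + 1 \right)}}{2}.

f matches the chain-rule pattern g'(h)*h' with inner function h(x) = 2 x^{2} + 1; substituting u = h(x) collapses the integral.
Check: d/dx[\frac{3 \log{\left(2 x^{2} + 1 \right)}}{2}] = \frac{6 x}{2 x^{2} + 1} = f(x).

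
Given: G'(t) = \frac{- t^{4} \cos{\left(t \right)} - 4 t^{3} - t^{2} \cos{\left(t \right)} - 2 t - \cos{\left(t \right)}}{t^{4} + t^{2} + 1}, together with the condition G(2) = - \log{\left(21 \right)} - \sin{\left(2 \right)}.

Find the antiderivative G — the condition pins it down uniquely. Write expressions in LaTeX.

Check a candidate G(t) by differentiating: d/dt[G] must match the given G'(t).
A general antiderivative is - \log{\left(t^{4} + t^{2} + 1 \right)} - \sin{\left(t \right)} + C.
The condition gives C = - \log{\left(21 \right)} - \sin{\left(2 \right)} - (- \log{\left(21 \right)} - \sin{\left(2 \right)}) = 0.
So G(t) = - \log{\left(t^{4} + t^{2} + 1 \right)} - \sin{\left(t \right)}.
Check: d/dt[- \log{\left(t^{4} + t^{2} + 1 \right)} - \sin{\left(t \right)}] = \frac{- t^{4} \cos{\left(t \right)} - 4 t^{3} - t^{2} \cos{\left(t \right)} - 2 t - \cos{\left(t \right)}}{t^{4} + t^{2} + 1} = G'(t).

G(t) = - \log{\left(t^{4} + t^{2} + 1 \right)} - \sin{\left(t \right)}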